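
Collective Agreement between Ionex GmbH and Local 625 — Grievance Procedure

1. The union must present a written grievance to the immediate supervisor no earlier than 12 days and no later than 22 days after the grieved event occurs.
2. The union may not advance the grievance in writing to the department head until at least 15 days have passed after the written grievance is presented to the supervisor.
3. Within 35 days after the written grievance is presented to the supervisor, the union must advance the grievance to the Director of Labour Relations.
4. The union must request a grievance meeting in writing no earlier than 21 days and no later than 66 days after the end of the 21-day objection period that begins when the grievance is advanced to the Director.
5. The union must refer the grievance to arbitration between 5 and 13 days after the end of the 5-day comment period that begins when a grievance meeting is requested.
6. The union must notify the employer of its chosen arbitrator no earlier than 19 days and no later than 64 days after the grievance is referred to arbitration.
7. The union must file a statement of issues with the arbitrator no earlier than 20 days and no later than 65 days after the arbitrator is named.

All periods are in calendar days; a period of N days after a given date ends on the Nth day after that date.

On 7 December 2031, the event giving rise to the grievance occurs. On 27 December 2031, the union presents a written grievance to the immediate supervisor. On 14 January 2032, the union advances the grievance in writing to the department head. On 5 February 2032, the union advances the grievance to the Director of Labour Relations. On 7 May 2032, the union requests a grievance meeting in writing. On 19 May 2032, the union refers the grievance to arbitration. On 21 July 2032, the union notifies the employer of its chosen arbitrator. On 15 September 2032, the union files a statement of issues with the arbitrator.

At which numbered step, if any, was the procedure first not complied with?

(1) the permitted window runs from 7 December 2031 + 12 = 19 December 2031 to 7 December 2031 + 22 = 29 December 2031; 27 December 2031 falls inside that range.
(2) permitted from 27 December 2031 + 15 days = 11 January 2032 onward; 14 January 2032 is on or after that date.
(3) due by 27 December 2031 + 35 days = 31 January 2032; not done until 5 February 2032, 5 days after the deadline.

Step 3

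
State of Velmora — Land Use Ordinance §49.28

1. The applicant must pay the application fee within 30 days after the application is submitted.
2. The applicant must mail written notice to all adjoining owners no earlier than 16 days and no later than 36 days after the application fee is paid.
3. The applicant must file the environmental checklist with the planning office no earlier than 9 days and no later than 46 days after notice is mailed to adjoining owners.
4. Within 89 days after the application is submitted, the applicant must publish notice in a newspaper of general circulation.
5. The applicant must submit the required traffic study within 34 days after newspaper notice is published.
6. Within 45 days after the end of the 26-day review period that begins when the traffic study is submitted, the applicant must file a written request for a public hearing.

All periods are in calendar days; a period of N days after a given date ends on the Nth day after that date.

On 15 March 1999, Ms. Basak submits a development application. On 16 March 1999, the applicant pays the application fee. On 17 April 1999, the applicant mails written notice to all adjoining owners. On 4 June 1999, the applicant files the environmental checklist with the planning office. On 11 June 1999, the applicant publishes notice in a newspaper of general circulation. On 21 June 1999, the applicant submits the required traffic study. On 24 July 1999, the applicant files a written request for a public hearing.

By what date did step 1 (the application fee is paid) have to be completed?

Step 1 runs from 15 March 1999, when the application is submitted. 30 days after 15 March 1999 is 14 April 1999.

14 April 1999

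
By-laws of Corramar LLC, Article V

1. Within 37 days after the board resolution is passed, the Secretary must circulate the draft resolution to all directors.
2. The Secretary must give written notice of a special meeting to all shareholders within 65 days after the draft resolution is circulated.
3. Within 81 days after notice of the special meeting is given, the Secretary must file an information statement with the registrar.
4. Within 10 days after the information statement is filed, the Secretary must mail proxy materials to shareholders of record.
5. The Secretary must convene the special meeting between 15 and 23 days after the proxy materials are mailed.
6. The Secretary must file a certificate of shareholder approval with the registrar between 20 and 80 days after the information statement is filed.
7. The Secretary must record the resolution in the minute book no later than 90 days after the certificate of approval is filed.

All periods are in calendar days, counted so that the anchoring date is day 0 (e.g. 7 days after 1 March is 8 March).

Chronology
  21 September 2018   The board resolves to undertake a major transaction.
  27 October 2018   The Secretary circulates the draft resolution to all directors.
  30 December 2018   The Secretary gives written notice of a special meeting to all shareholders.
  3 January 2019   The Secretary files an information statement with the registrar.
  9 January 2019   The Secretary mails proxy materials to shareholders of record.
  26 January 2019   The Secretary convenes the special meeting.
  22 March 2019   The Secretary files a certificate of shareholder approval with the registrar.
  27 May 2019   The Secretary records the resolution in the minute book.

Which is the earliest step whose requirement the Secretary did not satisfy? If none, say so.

None — every step was satisfied

Step 1 — counting 37 days from 21 September 2018 (when the board resolution is passed) gives a deadline of 28 October 2018; done 27 October 2018 — timely.
Step 2 — counting 65 days from 27 October 2018 (when the draft resolution is circulated) gives a deadline of 31 December 2018; completed 30 December 2018, before the deadline.
Step 3 — counting 81 days from 30 December 2018 (when notice of the special meeting is given) gives a deadline of 21 March 2019; 3 January 2019 is within that limit.
Step 4 — counting 10 days from 3 January 2019 (when the information statement is filed) gives a deadline of 13 January 2019; completed 9 January 2019, before the deadline.
Step 5 — 15 and 23 days from 9 January 2019 (when the proxy materials are mailed) are 24 January 2019 and 1 February 2019 respectively; done 26 January 2019, which is between those dates.
Step 6 — 20 and 80 days from 3 January 2019 (when the information statement is filed) are 23 January 2019 and 24 March 2019 respectively; done 22 March 2019 — within the window.
Step 7 — counting 90 days from 22 March 2019 (when the certificate of approval is filed) gives a deadline of 20 June 2019; completed 27 May 2019, before the deadline.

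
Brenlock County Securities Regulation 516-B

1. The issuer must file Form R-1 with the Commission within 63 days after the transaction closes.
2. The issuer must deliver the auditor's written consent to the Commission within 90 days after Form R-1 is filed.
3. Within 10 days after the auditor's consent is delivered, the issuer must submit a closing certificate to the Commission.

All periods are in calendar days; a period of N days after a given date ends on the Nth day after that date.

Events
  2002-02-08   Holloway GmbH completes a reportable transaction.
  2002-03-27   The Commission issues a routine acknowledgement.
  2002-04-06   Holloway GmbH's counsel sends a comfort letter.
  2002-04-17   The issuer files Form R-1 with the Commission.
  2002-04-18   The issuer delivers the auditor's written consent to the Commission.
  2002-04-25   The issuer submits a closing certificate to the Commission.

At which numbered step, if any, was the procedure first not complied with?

Step 1

Step 1: 63 days after 2002-02-08 (when the transaction closes) is 2002-04-12; 2002-04-17 misses that deadline by 5 days.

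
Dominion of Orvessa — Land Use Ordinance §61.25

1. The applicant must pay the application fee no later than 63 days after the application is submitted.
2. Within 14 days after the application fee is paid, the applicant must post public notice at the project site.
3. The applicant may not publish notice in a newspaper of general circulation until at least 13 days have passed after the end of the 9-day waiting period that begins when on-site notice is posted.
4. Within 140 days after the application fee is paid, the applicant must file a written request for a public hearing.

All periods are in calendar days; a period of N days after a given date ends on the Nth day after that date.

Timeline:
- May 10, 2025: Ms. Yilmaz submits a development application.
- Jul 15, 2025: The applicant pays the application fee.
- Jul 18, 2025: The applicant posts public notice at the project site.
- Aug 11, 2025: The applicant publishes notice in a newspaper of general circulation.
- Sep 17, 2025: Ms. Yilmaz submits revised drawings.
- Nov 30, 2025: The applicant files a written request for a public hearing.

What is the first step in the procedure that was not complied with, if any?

Step 1

Step 1 — counting 63 days from May 10, 2025 (when the application is submitted) gives a deadline of Jul 12, 2025; Jul 15, 2025 misses that deadline by 3 days.
That is the first point of non-compliance.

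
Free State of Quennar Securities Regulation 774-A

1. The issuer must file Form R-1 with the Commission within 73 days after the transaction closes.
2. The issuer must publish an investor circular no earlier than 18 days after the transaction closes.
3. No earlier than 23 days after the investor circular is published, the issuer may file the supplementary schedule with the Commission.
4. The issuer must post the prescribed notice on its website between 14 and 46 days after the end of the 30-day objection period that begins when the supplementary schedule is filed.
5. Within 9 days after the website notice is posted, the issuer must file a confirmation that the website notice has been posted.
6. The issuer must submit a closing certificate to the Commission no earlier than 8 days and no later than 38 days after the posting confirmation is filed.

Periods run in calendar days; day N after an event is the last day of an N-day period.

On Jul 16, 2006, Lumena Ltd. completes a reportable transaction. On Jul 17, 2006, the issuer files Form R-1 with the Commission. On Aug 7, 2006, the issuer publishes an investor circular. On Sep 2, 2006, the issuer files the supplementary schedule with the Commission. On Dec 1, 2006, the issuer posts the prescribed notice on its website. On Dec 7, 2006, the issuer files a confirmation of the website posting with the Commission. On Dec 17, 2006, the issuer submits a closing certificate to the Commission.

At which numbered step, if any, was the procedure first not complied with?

Step 1 — counting 73 days from Jul 16, 2006 (when the transaction closes) gives a deadline of Sep 27, 2006; completed Jul 17, 2006, before the deadline.
Step 2 — must wait 18 days from Jul 16, 2006 (when the transaction closes), so not before Aug 3, 2006; Aug 7, 2006 is on or after that date.
Step 3 — must wait 23 days from Aug 7, 2006 (when the investor circular is published), so not before Aug 30, 2006; done Sep 2, 2006 — permitted.
Step 4 — 14 and 46 days from Oct 2, 2006 (end of the 30-day objection period, which began when the supplementary schedule is filed on Sep 2, 2006) are Oct 16, 2006 and Nov 17, 2006 respectively; done Dec 1, 2006 — 14 days after the window closed.
No need to go further; step 4 was not satisfied.

Step 4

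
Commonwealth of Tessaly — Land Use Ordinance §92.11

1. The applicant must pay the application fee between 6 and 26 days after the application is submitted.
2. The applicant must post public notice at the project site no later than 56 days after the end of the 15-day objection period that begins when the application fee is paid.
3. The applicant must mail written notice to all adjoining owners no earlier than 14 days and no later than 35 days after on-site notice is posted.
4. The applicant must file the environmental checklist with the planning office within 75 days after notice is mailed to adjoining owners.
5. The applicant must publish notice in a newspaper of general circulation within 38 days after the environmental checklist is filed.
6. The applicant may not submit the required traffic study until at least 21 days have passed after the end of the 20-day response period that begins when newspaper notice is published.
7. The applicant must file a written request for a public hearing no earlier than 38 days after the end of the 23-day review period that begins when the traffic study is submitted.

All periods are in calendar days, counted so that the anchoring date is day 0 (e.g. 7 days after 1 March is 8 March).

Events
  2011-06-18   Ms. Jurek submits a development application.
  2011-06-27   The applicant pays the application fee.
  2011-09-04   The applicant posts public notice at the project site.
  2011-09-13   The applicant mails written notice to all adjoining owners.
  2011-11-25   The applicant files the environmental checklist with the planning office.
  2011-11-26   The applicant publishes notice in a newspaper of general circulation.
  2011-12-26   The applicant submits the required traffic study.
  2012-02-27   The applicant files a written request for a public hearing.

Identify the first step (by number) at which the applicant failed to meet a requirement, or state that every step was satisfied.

Step 3

Step 1: the window is 6–26 days after 2011-06-18 (when the application is submitted), so 2011-06-24 through 2011-07-14; 2011-06-27 falls inside that range.
Step 2: 56 days after 2011-07-12 (end of the 15-day objection period, which began when the application fee is paid on 2011-06-27) is 2011-09-06; completed 2011-09-04, before the deadline.
Step 3: the window is 14–35 days after 2011-09-04 (when on-site notice is posted), so 2011-09-18 through 2011-10-09; done 2011-09-13 — 5 days before the window opened.
No need to go further; step 3 was not satisfied.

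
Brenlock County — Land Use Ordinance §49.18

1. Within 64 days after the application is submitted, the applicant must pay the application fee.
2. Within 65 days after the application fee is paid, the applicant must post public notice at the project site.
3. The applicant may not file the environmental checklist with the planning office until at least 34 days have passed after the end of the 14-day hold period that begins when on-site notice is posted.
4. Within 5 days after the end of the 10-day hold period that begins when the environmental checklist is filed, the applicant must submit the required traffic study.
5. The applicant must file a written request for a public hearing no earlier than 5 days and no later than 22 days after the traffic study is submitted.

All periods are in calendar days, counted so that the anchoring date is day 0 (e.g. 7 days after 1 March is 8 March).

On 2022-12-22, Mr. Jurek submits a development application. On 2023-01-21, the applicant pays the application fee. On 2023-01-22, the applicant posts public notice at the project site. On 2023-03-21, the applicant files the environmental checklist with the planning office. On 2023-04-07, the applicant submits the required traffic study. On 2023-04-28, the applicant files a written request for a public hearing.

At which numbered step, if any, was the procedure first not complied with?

(1) due by 2022-12-22 + 64 days = 2023-02-24; completed 2023-01-21, before the deadline.
(2) due by 2023-01-21 + 65 days = 2023-03-27; 2023-01-22 is within that limit.
(3) permitted from 2023-02-05 + 34 days = 2023-03-11 onward; done 2023-03-21 — permitted.
(4) due by 2023-03-31 + 5 days = 2023-04-05; done 2023-04-07 — 2 days late.

Step 4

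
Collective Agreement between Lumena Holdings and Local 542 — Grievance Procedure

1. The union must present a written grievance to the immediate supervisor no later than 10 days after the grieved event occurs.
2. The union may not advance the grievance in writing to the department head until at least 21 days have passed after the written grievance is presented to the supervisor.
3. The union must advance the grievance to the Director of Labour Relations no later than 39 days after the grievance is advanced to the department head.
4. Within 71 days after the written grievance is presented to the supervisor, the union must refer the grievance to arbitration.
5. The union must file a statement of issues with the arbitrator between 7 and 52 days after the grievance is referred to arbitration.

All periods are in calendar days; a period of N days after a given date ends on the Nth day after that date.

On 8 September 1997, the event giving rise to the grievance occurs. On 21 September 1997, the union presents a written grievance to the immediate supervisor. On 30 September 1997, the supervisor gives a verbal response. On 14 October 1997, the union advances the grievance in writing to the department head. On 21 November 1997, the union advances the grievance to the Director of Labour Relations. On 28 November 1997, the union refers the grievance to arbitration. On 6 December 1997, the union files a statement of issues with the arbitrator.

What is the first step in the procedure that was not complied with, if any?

(1) due by 8 September 1997 + 10 days = 18 September 1997; 21 September 1997 misses that deadline by 3 days.
No need to go further; step 1 was not satisfied.

Step 1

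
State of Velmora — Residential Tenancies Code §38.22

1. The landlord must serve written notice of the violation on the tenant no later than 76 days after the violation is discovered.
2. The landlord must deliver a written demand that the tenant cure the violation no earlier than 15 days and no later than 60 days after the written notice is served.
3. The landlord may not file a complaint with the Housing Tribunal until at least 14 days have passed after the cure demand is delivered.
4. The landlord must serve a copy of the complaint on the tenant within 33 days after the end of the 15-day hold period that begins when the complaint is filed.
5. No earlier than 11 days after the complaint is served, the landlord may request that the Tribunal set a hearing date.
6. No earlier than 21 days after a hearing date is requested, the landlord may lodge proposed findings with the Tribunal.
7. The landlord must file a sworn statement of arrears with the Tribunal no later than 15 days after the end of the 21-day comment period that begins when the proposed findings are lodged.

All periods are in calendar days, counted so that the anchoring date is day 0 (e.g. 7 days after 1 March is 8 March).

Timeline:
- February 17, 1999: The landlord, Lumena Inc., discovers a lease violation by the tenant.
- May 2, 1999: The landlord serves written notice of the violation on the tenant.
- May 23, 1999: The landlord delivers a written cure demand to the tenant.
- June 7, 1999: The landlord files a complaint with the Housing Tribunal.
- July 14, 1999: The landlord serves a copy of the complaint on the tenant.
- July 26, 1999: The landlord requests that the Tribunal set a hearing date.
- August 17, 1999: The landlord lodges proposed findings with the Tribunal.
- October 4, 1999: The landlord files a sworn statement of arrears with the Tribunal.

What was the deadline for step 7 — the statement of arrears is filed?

The proposed findings are lodged on August 17, 1999; the 21-day comment period therefore ends September 7, 1999, and step 7 runs from that date. 15 days after September 7, 1999 is September 22, 1999.

September 22, 1999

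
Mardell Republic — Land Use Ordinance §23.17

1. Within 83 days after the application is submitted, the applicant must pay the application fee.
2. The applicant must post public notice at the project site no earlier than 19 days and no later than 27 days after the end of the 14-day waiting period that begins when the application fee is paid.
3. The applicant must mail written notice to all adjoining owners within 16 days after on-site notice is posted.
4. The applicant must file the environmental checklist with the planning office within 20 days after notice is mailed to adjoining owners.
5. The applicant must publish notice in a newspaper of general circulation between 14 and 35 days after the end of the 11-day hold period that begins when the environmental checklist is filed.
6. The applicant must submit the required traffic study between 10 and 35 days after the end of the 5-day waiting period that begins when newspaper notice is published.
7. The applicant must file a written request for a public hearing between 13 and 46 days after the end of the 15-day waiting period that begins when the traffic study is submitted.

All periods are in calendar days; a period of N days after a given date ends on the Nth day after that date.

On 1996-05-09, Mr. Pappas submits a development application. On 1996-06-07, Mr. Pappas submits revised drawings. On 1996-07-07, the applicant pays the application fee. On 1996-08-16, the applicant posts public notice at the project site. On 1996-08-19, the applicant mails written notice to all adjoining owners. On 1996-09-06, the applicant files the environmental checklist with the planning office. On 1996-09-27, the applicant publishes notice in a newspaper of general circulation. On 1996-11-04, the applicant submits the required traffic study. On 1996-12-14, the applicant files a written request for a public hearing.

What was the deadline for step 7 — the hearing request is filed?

1997-01-04

The traffic study is submitted on 1996-11-04; the 15-day waiting period therefore ends 1996-11-19, and step 7 runs from that date. The window is 13–46 days after 1996-11-19; it closes on 1997-01-04.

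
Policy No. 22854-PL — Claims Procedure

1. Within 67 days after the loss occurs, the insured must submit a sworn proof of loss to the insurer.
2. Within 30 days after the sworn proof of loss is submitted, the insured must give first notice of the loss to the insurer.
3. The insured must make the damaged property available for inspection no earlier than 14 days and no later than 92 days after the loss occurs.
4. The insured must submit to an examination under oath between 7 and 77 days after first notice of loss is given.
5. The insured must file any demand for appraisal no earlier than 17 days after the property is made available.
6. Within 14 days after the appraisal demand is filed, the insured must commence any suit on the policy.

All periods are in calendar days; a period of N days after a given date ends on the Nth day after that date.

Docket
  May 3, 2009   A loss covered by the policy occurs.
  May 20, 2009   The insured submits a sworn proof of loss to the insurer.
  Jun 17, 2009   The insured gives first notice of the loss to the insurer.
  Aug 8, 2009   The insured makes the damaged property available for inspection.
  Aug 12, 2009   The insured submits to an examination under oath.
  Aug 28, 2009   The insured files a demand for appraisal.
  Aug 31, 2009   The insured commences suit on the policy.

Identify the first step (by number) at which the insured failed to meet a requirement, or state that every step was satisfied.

(1) due by May 3, 2009 + 67 days = Jul 9, 2009; completed May 20, 2009, before the deadline.
(2) due by May 20, 2009 + 30 days = Jun 19, 2009; completed Jun 17, 2009, before the deadline.
(3) the permitted window runs from May 3, 2009 + 14 = May 17, 2009 to May 3, 2009 + 92 = Aug 3, 2009; Aug 8, 2009 is 5 days past the end of the window.
Later steps need not be reached.

Step 3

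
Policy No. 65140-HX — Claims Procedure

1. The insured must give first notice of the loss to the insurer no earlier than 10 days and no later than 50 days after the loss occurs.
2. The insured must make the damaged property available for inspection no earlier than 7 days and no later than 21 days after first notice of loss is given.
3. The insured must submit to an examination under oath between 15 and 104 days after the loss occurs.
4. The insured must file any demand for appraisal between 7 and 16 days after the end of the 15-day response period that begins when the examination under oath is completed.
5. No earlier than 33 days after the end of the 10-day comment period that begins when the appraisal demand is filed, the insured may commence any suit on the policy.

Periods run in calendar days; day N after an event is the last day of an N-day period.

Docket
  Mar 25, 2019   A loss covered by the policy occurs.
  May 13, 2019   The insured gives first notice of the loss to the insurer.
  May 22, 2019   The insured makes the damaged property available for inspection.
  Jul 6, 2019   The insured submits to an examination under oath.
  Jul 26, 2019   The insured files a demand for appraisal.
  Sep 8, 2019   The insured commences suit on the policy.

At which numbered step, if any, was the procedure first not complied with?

Step 4

Step 1 — 10 and 50 days from Mar 25, 2019 (when the loss occurs) are Apr 4, 2019 and May 14, 2019 respectively; done May 13, 2019, which is between those dates.
Step 2 — 7 and 21 days from May 13, 2019 (when first notice of loss is given) are May 20, 2019 and Jun 3, 2019 respectively; May 22, 2019 falls inside that range.
Step 3 — 15 and 104 days from Mar 25, 2019 (when the loss occurs) are Apr 9, 2019 and Jul 7, 2019 respectively; done Jul 6, 2019 — within the window.
Step 4 — 7 and 16 days from Jul 21, 2019 (end of the 15-day response period, which began when the examination under oath is completed on Jul 6, 2019) are Jul 28, 2019 and Aug 6, 2019 respectively; done Jul 26, 2019 — 2 days before the window opened.
Later steps need not be reached.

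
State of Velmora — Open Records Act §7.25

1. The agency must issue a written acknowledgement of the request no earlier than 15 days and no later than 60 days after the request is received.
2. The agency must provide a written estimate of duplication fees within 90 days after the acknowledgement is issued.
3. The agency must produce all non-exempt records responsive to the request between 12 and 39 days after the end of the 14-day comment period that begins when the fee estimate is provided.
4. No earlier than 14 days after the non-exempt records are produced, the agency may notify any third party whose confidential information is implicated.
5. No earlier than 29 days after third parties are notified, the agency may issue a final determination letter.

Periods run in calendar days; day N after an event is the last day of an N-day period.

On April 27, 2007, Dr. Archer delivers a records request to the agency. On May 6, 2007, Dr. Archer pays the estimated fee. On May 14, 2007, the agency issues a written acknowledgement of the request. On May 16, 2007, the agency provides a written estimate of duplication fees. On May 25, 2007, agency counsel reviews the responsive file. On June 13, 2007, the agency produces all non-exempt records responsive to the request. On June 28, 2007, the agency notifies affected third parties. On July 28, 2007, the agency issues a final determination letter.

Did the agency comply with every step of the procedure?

(1) the permitted window runs from April 27, 2007 + 15 = May 12, 2007 to April 27, 2007 + 60 = June 26, 2007; May 14, 2007 falls inside that range.
(2) due by May 14, 2007 + 90 days = August 12, 2007; May 16, 2007 is within that limit.
(3) the permitted window runs from May 30, 2007 + 12 = June 11, 2007 to May 30, 2007 + 39 = July 8, 2007; June 13, 2007 falls inside that range.
(4) permitted from June 13, 2007 + 14 days = June 27, 2007 onward; done June 28, 2007 — permitted.
(5) permitted from June 28, 2007 + 29 days = July 27, 2007 onward; done July 28, 2007, after the minimum wait.

Yes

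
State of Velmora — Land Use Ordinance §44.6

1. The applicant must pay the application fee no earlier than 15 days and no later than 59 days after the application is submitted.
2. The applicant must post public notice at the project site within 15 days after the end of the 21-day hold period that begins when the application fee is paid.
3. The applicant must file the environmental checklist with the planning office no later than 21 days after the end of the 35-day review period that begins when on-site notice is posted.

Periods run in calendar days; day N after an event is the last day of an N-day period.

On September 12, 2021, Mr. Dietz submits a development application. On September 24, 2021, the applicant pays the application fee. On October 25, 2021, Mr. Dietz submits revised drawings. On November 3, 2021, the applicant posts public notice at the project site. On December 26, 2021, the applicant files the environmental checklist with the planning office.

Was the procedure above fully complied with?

(1) the permitted window runs from September 12, 2021 + 15 = September 27, 2021 to September 12, 2021 + 59 = November 10, 2021; September 24, 2021 is 3 days too early.
No need to go further; step 1 was not satisfied.

No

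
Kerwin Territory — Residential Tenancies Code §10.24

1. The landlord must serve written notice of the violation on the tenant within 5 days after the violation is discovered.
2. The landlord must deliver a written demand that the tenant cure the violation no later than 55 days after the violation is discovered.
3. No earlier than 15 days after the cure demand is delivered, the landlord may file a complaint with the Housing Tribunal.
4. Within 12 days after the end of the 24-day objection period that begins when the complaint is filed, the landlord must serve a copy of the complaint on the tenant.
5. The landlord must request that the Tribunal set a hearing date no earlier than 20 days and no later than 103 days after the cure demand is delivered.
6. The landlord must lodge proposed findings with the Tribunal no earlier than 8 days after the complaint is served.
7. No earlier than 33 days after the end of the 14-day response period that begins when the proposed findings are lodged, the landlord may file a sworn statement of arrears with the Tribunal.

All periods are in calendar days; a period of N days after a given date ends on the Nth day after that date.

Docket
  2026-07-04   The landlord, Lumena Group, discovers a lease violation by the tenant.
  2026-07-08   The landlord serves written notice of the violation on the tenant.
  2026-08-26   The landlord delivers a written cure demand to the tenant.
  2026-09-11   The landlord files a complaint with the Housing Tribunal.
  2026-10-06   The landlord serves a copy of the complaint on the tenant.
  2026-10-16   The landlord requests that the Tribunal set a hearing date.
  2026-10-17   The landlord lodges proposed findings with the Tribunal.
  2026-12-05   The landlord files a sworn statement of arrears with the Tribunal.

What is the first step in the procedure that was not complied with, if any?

None — every step was satisfied

(1) due by 2026-07-04 + 5 days = 2026-07-09; 2026-07-08 is within that limit.
(2) due by 2026-07-04 + 55 days = 2026-08-28; done 2026-08-26 — timely.
(3) permitted from 2026-08-26 + 15 days = 2026-09-10 onward; done 2026-09-11 — permitted.
(4) due by 2026-10-05 + 12 days = 2026-10-17; completed 2026-10-06, before the deadline.
(5) the permitted window runs from 2026-08-26 + 20 = 2026-09-15 to 2026-08-26 + 103 = 2026-12-07; done 2026-10-16 — within the window.
(6) permitted from 2026-10-06 + 8 days = 2026-10-14 onward; 2026-10-17 is on or after that date.
(7) permitted from 2026-10-31 + 33 days = 2026-12-03 onward; 2026-12-05 is on or after that date.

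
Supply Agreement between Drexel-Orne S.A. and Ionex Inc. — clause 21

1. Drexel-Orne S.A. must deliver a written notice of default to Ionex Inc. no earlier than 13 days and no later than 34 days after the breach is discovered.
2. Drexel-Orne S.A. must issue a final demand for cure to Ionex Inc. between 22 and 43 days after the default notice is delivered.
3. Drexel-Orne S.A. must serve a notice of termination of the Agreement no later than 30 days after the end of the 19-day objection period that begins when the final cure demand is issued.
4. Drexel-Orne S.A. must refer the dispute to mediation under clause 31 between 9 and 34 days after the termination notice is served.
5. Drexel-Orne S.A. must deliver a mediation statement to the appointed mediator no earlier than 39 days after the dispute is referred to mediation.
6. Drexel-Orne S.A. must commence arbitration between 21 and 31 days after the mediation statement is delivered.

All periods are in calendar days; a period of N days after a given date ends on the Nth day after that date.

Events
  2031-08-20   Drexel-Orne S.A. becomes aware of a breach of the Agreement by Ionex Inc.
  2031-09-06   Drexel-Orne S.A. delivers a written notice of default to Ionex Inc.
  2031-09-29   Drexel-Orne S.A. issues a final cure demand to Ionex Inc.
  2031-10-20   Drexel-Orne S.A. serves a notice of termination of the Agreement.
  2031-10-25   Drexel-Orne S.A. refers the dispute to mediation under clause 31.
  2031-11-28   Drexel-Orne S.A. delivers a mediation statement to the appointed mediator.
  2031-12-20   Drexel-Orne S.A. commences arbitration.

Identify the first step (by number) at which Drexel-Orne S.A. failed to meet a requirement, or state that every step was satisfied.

Step 1 — 13 and 34 days from 2031-08-20 (when the breach is discovered) are 2031-09-02 and 2031-09-23 respectively; 2031-09-06 falls inside that range.
Step 2 — 22 and 43 days from 2031-09-06 (when the default notice is delivered) are 2031-09-28 and 2031-10-19 respectively; done 2031-09-29 — within the window.
Step 3 — counting 30 days from 2031-10-18 (end of the 19-day objection period, which began when the final cure demand is issued on 2031-09-29) gives a deadline of 2031-11-17; done 2031-10-20 — timely.
Step 4 — 9 and 34 days from 2031-10-20 (when the termination notice is served) are 2031-10-29 and 2031-11-23 respectively; 2031-10-25 is 4 days too early.
The analysis stops there.

Step 4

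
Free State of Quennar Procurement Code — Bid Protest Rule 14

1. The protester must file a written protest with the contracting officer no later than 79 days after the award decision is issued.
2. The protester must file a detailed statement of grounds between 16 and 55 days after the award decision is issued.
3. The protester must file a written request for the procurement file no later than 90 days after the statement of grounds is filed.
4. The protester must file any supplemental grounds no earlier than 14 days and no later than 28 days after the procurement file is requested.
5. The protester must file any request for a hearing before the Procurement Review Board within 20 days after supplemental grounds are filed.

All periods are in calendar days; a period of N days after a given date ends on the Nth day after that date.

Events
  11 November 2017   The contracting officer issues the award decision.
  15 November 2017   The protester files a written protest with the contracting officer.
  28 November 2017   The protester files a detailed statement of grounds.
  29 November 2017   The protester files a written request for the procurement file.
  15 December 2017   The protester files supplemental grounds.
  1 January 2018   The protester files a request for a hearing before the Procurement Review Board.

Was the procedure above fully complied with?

Yes

Step 1 — counting 79 days from 11 November 2017 (when the award decision is issued) gives a deadline of 29 January 2018; 15 November 2017 is within that limit.
Step 2 — 16 and 55 days from 11 November 2017 (when the award decision is issued) are 27 November 2017 and 5 January 2018 respectively; done 28 November 2017, which is between those dates.
Step 3 — counting 90 days from 28 November 2017 (when the statement of grounds is filed) gives a deadline of 26 February 2018; done 29 November 2017 — timely.
Step 4 — 14 and 28 days from 29 November 2017 (when the procurement file is requested) are 13 December 2017 and 27 December 2017 respectively; done 15 December 2017 — within the window.
Step 5 — counting 20 days from 15 December 2017 (when supplemental grounds are filed) gives a deadline of 4 January 2018; 1 January 2018 is within that limit.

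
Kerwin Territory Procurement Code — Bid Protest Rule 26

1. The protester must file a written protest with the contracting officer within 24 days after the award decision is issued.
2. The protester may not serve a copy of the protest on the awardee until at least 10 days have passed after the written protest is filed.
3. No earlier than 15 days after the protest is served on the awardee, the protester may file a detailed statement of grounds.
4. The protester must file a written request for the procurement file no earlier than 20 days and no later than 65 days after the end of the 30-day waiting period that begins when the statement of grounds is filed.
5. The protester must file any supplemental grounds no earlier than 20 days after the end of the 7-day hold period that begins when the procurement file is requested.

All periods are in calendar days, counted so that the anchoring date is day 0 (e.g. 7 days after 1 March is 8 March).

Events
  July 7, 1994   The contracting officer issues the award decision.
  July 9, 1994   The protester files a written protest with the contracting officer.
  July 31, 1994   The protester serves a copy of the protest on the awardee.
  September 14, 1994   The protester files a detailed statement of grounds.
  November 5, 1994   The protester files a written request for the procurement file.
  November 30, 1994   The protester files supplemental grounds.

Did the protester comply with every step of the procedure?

Step 1: 24 days after July 7, 1994 (when the award decision is issued) is July 31, 1994; July 9, 1994 is within that limit.
Step 2: the earliest permitted date is 10 days after July 9, 1994 (when the written protest is filed), i.e. July 19, 1994; July 31, 1994 is on or after that date.
Step 3: the earliest permitted date is 15 days after July 31, 1994 (when the protest is served on the awardee), i.e. August 15, 1994; done September 14, 1994, after the minimum wait.
Step 4: the window is 20–65 days after October 14, 1994 (end of the 30-day waiting period, which began when the statement of grounds is filed on September 14, 1994), so November 3, 1994 through December 18, 1994; November 5, 1994 falls inside that range.
Step 5: the earliest permitted date is 20 days after November 12, 1994 (end of the 7-day hold period, which began when the procurement file is requested on November 5, 1994), i.e. December 2, 1994; done November 30, 1994 — 2 days too early.
That is the first point of non-compliance.

No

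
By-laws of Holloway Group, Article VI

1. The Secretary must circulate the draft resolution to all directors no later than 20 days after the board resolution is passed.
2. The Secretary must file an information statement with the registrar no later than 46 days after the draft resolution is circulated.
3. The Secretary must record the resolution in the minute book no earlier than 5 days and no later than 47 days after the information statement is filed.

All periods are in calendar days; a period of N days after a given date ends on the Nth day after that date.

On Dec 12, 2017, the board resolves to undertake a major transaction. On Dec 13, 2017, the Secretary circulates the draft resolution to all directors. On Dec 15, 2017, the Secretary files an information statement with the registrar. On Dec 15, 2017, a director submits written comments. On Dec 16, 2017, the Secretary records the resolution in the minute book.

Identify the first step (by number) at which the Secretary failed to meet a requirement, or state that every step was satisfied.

Step 3

Step 1: 20 days after Dec 12, 2017 (when the board resolution is passed) is Jan 1, 2018; Dec 13, 2017 is within that limit.
Step 2: 46 days after Dec 13, 2017 (when the draft resolution is circulated) is Jan 28, 2018; completed Dec 15, 2017, before the deadline.
Step 3: the window is 5–47 days after Dec 15, 2017 (when the information statement is filed), so Dec 20, 2017 through Jan 31, 2018; done Dec 16, 2017 — 4 days before the window opened.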